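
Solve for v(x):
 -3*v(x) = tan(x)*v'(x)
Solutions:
 v(x) = C1/sin(x)^3


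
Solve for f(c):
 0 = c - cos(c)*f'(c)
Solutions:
 f(c) = C1 + Integral(c/cos(c), c)


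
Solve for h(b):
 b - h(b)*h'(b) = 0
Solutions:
 h(b) = -sqrt(C1 + b^2)
 h(b) = sqrt(C1 + b^2)


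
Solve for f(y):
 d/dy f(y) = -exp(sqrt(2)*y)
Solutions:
 f(y) = C1 - sqrt(2)*exp(sqrt(2)*y)/2


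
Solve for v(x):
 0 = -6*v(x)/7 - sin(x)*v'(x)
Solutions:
 v(x) = C1*(cos(x) + 1)^(3/7)/(cos(x) - 1)^(3/7)


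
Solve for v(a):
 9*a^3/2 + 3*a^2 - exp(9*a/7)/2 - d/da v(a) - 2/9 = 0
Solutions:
 v(a) = C1 + 9*a^4/8 + a^3 - 2*a/9 - 7*exp(9*a/7)/18


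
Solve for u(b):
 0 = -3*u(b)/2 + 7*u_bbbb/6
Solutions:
 u(b) = C1*exp(-sqrt(3)*7^(3/4)*b/7) + C2*exp(sqrt(3)*7^(3/4)*b/7) + C3*sin(sqrt(3)*7^(3/4)*b/7) + C4*cos(sqrt(3)*7^(3/4)*b/7)


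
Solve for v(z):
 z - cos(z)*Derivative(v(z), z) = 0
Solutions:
 v(z) = C1 + Integral(z/cos(z), z)


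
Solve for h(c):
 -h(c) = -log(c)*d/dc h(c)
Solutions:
 h(c) = C1*exp(li(c))


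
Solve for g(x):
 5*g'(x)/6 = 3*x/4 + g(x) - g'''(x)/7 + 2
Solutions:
 g(x) = C1*exp(14^(1/3)*x*(-(54 + sqrt(4666))^(1/3) + 5*14^(1/3)/(54 + sqrt(4666))^(1/3))/12)*sin(14^(1/3)*sqrt(3)*x*(5*14^(1/3)/(54 + sqrt(4666))^(1/3) + (54 + sqrt(4666))^(1/3))/12) + C2*exp(14^(1/3)*x*(-(54 + sqrt(4666))^(1/3) + 5*14^(1/3)/(54 + sqrt(4666))^(1/3))/12)*cos(14^(1/3)*sqrt(3)*x*(5*14^(1/3)/(54 + sqrt(4666))^(1/3) + (54 + sqrt(4666))^(1/3))/12) + C3*exp(-14^(1/3)*x*(-(54 + sqrt(4666))^(1/3) + 5*14^(1/3)/(54 + sqrt(4666))^(1/3))/6) - 3*x/4 - 21/8


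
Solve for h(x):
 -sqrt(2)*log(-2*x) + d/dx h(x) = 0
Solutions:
 h(x) = C1 + sqrt(2)*x*log(-x) + sqrt(2)*x*(-1 + log(2))


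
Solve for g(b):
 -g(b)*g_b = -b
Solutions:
 g(b) = -sqrt(C1 + b^2)
 g(b) = sqrt(C1 + b^2)


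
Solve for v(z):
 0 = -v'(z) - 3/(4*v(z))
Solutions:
 v(z) = -sqrt(C1 - 6*z)/2
 v(z) = sqrt(C1 - 6*z)/2


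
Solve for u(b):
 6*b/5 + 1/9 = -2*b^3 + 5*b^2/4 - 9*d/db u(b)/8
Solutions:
 u(b) = C1 - 4*b^4/9 + 10*b^3/27 - 8*b^2/15 - 8*b/81


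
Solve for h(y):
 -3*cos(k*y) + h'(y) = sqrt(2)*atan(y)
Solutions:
 h(y) = C1 + sqrt(2)*(y*atan(y) - log(y^2 + 1)/2) + 3*Piecewise((sin(k*y)/k, Ne(k, 0)), (y, True))


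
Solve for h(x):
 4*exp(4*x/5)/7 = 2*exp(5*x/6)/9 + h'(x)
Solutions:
 h(x) = C1 - 4*exp(5*x/6)/15 + 5*exp(4*x/5)/7


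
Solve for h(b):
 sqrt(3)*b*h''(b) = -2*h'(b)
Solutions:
 h(b) = C1 + C2*b^(1 - 2*sqrt(3)/3)


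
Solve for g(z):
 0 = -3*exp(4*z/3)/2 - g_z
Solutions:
 g(z) = C1 - 9*exp(4*z/3)/8


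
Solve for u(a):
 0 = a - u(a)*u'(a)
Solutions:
 u(a) = -sqrt(C1 + a^2)
 u(a) = sqrt(C1 + a^2)


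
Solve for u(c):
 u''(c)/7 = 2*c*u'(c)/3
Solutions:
 u(c) = C1 + C2*erfi(sqrt(21)*c/3)


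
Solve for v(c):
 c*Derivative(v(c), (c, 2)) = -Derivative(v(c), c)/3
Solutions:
 v(c) = C1 + C2*c^(2/3)


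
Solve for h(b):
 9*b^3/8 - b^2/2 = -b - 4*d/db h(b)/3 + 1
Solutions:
 h(b) = C1 - 27*b^4/128 + b^3/8 - 3*b^2/8 + 3*b/4


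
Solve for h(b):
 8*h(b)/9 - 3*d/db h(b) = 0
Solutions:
 h(b) = C1*exp(8*b/27)


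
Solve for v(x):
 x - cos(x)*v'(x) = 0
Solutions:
 v(x) = C1 + Integral(x/cos(x), x)


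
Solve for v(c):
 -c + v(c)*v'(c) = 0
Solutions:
 v(c) = -sqrt(C1 + c^2)
 v(c) = sqrt(C1 + c^2)


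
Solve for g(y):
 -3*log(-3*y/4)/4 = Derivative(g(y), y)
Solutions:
 g(y) = C1 - 3*y*log(-y)/4 + 3*y*(-log(3) + 1 + 2*log(2))/4


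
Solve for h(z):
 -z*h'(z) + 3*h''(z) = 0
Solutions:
 h(z) = C1 + C2*erfi(sqrt(6)*z/6)


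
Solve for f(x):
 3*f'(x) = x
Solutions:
 f(x) = C1 + x^2/6


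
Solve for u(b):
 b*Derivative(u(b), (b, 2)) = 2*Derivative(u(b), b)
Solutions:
 u(b) = C1 + C2*b^3


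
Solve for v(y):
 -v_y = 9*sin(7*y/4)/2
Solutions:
 v(y) = C1 + 18*cos(7*y/4)/7


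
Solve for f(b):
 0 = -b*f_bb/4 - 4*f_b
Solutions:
 f(b) = C1 + C2/b^15


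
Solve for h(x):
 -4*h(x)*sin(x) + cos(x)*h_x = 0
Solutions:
 h(x) = C1/cos(x)^4


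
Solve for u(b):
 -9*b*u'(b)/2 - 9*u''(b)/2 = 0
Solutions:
 u(b) = C1 + C2*erf(sqrt(2)*b/2)


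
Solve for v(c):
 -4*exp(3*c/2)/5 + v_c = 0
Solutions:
 v(c) = C1 + 8*exp(3*c/2)/15


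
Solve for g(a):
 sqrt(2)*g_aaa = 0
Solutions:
 g(a) = C1 + C2*a + C3*a^2


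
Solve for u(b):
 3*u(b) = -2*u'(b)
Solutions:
 u(b) = C1*exp(-3*b/2)


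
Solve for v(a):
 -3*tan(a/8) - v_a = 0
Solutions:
 v(a) = C1 + 24*log(cos(a/8))


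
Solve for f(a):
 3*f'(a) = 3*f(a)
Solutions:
 f(a) = C1*exp(a)


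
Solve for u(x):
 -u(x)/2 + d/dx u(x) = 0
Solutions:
 u(x) = C1*exp(x/2)


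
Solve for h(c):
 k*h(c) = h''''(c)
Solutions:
 h(c) = C1*exp(-c*k^(1/4)) + C2*exp(c*k^(1/4)) + C3*exp(-I*c*k^(1/4)) + C4*exp(I*c*k^(1/4))


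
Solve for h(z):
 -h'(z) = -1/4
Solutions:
 h(z) = C1 + z/4


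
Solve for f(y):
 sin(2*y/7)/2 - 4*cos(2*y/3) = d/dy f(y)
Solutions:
 f(y) = C1 - 6*sin(2*y/3) - 7*cos(2*y/7)/4


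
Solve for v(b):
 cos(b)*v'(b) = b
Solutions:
 v(b) = C1 + Integral(b/cos(b), b)


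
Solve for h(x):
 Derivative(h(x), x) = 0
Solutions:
 h(x) = C1


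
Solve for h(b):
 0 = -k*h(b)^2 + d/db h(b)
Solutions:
 h(b) = -1/(C1 + b*k)


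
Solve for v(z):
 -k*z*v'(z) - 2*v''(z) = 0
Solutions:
 v(z) = Piecewise((-sqrt(pi)*C1*erf(sqrt(k)*z/2)/sqrt(k) - C2, (k > 0) | (k < 0)), (-C1*z - C2, True))


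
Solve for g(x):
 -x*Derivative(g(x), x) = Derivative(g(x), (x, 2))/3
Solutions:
 g(x) = C1 + C2*erf(sqrt(6)*x/2)


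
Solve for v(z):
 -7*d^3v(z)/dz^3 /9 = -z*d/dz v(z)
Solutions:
 v(z) = C1 + Integral(C2*airyai(21^(2/3)*z/7) + C3*airybi(21^(2/3)*z/7), z)


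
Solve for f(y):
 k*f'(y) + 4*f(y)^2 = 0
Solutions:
 f(y) = k/(C1*k + 4*y)


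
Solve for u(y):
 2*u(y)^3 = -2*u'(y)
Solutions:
 u(y) = -sqrt(2)*sqrt(-1/(C1 - y))/2
 u(y) = sqrt(2)*sqrt(-1/(C1 - y))/2


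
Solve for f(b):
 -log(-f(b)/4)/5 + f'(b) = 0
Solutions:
 -5*Integral(1/(log(-_y) - 2*log(2)), (_y, f(b))) = C1 - b


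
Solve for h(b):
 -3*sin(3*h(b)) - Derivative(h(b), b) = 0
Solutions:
 h(b) = -acos((-C1 - exp(18*b))/(C1 - exp(18*b)))/3 + 2*pi/3
 h(b) = acos((-C1 - exp(18*b))/(C1 - exp(18*b)))/3


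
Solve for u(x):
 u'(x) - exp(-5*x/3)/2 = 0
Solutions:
 u(x) = C1 - 3*exp(-5*x/3)/10


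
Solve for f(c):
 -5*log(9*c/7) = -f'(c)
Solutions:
 f(c) = C1 + 5*c*log(c) - 5*c + c*log(59049/16807)


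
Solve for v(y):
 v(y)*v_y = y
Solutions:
 v(y) = -sqrt(C1 + y^2)
 v(y) = sqrt(C1 + y^2)


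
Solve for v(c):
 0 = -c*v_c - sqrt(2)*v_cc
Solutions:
 v(c) = C1 + C2*erf(2^(1/4)*c/2)


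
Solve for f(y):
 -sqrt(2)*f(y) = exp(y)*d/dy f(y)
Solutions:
 f(y) = C1*exp(sqrt(2)*exp(-y))


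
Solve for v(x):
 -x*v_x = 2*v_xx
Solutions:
 v(x) = C1 + C2*erf(x/2)


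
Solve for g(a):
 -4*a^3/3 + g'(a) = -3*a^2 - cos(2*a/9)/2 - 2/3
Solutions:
 g(a) = C1 + a^4/3 - a^3 - 2*a/3 - 9*sin(a/9)*cos(a/9)/2


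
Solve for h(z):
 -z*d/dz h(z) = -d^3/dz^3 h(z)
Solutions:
 h(z) = C1 + Integral(C2*airyai(z) + C3*airybi(z), z)


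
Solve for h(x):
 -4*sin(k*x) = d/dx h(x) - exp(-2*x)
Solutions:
 h(x) = C1 - exp(-2*x)/2 + 4*cos(k*x)/k


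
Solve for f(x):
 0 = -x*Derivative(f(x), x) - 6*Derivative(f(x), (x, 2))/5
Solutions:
 f(x) = C1 + C2*erf(sqrt(15)*x/6)


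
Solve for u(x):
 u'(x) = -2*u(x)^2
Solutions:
 u(x) = 1/(C1 + 2*x)


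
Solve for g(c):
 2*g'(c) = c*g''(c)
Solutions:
 g(c) = C1 + C2*c^3


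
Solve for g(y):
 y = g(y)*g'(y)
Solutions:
 g(y) = -sqrt(C1 + y^2)
 g(y) = sqrt(C1 + y^2)


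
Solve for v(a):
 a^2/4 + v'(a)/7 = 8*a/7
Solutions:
 v(a) = C1 - 7*a^3/12 + 4*a^2


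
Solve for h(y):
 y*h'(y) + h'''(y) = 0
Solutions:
 h(y) = C1 + Integral(C2*airyai(-y) + C3*airybi(-y), y)


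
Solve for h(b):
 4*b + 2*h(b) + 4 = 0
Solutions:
 h(b) = -2*b - 2


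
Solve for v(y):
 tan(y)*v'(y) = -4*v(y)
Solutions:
 v(y) = C1/sin(y)^4


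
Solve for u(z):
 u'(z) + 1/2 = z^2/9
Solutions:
 u(z) = C1 + z^3/27 - z/2


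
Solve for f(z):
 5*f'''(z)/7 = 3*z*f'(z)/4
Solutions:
 f(z) = C1 + Integral(C2*airyai(1050^(1/3)*z/10) + C3*airybi(1050^(1/3)*z/10), z)


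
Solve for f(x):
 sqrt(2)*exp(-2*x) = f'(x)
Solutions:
 f(x) = C1 - sqrt(2)*exp(-2*x)/2


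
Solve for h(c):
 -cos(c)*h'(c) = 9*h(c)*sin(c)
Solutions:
 h(c) = C1*cos(c)^9


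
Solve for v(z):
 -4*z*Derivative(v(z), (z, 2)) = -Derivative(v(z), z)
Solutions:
 v(z) = C1 + C2*z^(5/4)


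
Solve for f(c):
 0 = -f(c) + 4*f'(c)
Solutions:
 f(c) = C1*exp(c/4)


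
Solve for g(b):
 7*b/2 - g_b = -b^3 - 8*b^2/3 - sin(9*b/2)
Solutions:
 g(b) = C1 + b^4/4 + 8*b^3/9 + 7*b^2/4 - 2*cos(9*b/2)/9


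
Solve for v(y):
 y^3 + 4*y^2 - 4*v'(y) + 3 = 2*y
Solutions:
 v(y) = C1 + y^4/16 + y^3/3 - y^2/4 + 3*y/4


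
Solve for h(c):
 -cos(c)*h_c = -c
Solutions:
 h(c) = C1 + Integral(c/cos(c), c)


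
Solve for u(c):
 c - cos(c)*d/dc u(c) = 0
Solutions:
 u(c) = C1 + Integral(c/cos(c), c)


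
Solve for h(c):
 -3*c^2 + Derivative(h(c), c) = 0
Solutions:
 h(c) = C1 + c^3


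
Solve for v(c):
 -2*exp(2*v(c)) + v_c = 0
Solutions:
 v(c) = log(-sqrt(-1/(C1 + 2*c))) - log(2)/2
 v(c) = log(-1/(C1 + 2*c))/2 - log(2)/2


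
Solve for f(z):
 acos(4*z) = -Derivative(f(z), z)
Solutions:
 f(z) = C1 - z*acos(4*z) + sqrt(1 - 16*z^2)/4


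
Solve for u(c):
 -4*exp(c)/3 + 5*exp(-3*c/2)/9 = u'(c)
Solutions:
 u(c) = C1 - 4*exp(c)/3 - 10*exp(-3*c/2)/27


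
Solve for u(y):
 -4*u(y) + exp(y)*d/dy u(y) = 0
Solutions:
 u(y) = C1*exp(-4*exp(-y))


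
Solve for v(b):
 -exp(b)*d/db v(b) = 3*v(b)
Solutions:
 v(b) = C1*exp(3*exp(-b))


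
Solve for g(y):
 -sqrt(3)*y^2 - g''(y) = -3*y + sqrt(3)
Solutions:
 g(y) = C1 + C2*y - sqrt(3)*y^4/12 + y^3/2 - sqrt(3)*y^2/2


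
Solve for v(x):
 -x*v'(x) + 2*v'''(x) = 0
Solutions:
 v(x) = C1 + Integral(C2*airyai(2^(2/3)*x/2) + C3*airybi(2^(2/3)*x/2), x)


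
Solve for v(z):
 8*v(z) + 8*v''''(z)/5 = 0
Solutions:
 v(z) = (C1*sin(sqrt(2)*5^(1/4)*z/2) + C2*cos(sqrt(2)*5^(1/4)*z/2))*exp(-sqrt(2)*5^(1/4)*z/2) + (C3*sin(sqrt(2)*5^(1/4)*z/2) + C4*cos(sqrt(2)*5^(1/4)*z/2))*exp(sqrt(2)*5^(1/4)*z/2)


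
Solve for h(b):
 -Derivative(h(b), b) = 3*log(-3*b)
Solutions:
 h(b) = C1 - 3*b*log(-b) + 3*b*(1 - log(3))


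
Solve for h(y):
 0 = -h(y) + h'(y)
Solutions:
 h(y) = C1*exp(y)


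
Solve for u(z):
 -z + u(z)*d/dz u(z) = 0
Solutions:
 u(z) = -sqrt(C1 + z^2)
 u(z) = sqrt(C1 + z^2)


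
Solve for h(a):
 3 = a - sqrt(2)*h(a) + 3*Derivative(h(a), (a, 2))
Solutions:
 h(a) = C1*exp(-2^(1/4)*sqrt(3)*a/3) + C2*exp(2^(1/4)*sqrt(3)*a/3) + sqrt(2)*a/2 - 3*sqrt(2)/2


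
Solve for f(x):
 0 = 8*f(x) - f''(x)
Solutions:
 f(x) = C1*exp(-2*sqrt(2)*x) + C2*exp(2*sqrt(2)*x)


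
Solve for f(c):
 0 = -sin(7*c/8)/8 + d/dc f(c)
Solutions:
 f(c) = C1 - cos(7*c/8)/7


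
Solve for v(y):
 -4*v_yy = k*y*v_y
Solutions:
 v(y) = Piecewise((-sqrt(2)*sqrt(pi)*C1*erf(sqrt(2)*sqrt(k)*y/4)/sqrt(k) - C2, (k > 0) | (k < 0)), (-C1*y - C2, True))


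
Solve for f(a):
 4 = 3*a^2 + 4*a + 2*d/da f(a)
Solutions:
 f(a) = C1 - a^3/2 - a^2 + 2*a


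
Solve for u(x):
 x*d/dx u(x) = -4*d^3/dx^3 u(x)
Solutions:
 u(x) = C1 + Integral(C2*airyai(-2^(1/3)*x/2) + C3*airybi(-2^(1/3)*x/2), x)


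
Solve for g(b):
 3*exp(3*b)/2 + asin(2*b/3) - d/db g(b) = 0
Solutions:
 g(b) = C1 + b*asin(2*b/3) + sqrt(9 - 4*b^2)/2 + exp(3*b)/2


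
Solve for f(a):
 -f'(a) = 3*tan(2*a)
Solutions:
 f(a) = C1 + 3*log(cos(2*a))/2


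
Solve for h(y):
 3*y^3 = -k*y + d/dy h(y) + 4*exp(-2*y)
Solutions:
 h(y) = C1 + k*y^2/2 + 3*y^4/4 + 2*exp(-2*y)


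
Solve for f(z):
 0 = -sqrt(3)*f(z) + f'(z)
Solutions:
 f(z) = C1*exp(sqrt(3)*z)


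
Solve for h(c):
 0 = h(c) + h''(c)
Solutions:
 h(c) = C1*sin(c) + C2*cos(c)


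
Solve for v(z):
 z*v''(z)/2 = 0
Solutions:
 v(z) = C1 + C2*z


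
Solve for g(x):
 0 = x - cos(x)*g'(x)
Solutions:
 g(x) = C1 + Integral(x/cos(x), x)


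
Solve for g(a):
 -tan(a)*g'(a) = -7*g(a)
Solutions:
 g(a) = C1*sin(a)^7


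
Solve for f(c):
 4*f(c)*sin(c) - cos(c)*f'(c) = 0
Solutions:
 f(c) = C1/cos(c)^4


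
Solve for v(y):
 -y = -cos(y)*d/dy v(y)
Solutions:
 v(y) = C1 + Integral(y/cos(y), y)


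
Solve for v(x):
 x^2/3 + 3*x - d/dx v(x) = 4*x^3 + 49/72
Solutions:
 v(x) = C1 - x^4 + x^3/9 + 3*x^2/2 - 49*x/72


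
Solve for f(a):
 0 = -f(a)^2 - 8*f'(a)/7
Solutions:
 f(a) = 8/(C1 + 7*a)


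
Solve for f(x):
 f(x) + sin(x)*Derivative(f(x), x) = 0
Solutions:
 f(x) = C1*sqrt(cos(x) + 1)/sqrt(cos(x) - 1)


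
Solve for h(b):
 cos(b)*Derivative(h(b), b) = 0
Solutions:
 h(b) = C1


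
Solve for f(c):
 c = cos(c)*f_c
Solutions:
 f(c) = C1 + Integral(c/cos(c), c)


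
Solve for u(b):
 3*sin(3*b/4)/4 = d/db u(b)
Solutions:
 u(b) = C1 - cos(3*b/4)


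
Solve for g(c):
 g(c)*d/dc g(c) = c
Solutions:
 g(c) = -sqrt(C1 + c^2)
 g(c) = sqrt(C1 + c^2)


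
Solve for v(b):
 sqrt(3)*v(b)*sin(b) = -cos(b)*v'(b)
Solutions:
 v(b) = C1*cos(b)^(sqrt(3))


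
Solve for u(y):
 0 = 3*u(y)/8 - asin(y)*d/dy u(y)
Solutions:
 u(y) = C1*exp(3*Integral(1/asin(y), y)/8)


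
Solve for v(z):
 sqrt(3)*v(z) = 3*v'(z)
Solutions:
 v(z) = C1*exp(sqrt(3)*z/3)


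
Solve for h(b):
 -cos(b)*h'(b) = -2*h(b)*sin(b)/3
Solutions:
 h(b) = C1/cos(b)^(2/3)


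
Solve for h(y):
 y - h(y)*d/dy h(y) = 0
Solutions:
 h(y) = -sqrt(C1 + y^2)
 h(y) = sqrt(C1 + y^2)


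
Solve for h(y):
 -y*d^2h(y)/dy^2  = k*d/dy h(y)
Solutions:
 h(y) = C1 + y^(1 - re(k))*(C2*sin(log(y)*Abs(im(k))) + C3*cos(log(y)*im(k)))


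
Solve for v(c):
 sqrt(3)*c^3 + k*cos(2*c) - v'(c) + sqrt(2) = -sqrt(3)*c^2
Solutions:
 v(c) = C1 + sqrt(3)*c^4/4 + sqrt(3)*c^3/3 + sqrt(2)*c + k*sin(2*c)/2


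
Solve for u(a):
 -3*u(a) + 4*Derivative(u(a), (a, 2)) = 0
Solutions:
 u(a) = C1*exp(-sqrt(3)*a/2) + C2*exp(sqrt(3)*a/2)


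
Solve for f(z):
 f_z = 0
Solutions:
 f(z) = C1


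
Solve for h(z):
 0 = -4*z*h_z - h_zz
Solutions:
 h(z) = C1 + C2*erf(sqrt(2)*z)


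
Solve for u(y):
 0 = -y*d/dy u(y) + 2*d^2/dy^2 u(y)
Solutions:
 u(y) = C1 + C2*erfi(y/2)


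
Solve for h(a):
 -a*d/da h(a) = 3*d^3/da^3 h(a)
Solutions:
 h(a) = C1 + Integral(C2*airyai(-3^(2/3)*a/3) + C3*airybi(-3^(2/3)*a/3), a)


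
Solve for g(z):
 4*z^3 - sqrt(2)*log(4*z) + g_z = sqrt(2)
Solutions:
 g(z) = C1 - z^4 + sqrt(2)*z*log(z) + 2*sqrt(2)*z*log(2)


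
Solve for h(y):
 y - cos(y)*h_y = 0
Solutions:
 h(y) = C1 + Integral(y/cos(y), y)


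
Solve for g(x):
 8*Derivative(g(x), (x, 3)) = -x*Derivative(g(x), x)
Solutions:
 g(x) = C1 + Integral(C2*airyai(-x/2) + C3*airybi(-x/2), x)


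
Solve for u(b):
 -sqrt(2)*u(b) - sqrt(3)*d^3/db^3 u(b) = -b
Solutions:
 u(b) = C3*exp(-2^(1/6)*3^(5/6)*b/3) + sqrt(2)*b/2 + (C1*sin(2^(1/6)*3^(1/3)*b/2) + C2*cos(2^(1/6)*3^(1/3)*b/2))*exp(2^(1/6)*3^(5/6)*b/6)


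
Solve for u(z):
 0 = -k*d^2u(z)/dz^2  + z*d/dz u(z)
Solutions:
 u(z) = C1 + C2*erf(sqrt(2)*z*sqrt(-1/k)/2)/sqrt(-1/k)


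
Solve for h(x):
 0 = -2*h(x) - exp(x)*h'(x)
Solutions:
 h(x) = C1*exp(2*exp(-x))


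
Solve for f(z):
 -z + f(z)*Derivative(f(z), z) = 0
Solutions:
 f(z) = -sqrt(C1 + z^2)
 f(z) = sqrt(C1 + z^2)


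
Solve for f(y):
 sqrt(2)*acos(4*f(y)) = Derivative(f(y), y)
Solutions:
 Integral(1/acos(4*_y), (_y, f(y))) = C1 + sqrt(2)*y


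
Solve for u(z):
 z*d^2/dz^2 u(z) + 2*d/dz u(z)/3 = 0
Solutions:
 u(z) = C1 + C2*z^(1/3)


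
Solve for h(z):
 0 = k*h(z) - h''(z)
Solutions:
 h(z) = C1*exp(-sqrt(k)*z) + C2*exp(sqrt(k)*z)


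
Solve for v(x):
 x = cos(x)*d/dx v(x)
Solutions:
 v(x) = C1 + Integral(x/cos(x), x)


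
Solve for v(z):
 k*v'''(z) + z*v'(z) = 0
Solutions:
 v(z) = C1 + Integral(C2*airyai(z*(-1/k)^(1/3)) + C3*airybi(z*(-1/k)^(1/3)), z)


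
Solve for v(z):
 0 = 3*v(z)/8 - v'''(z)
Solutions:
 v(z) = C3*exp(3^(1/3)*z/2) + (C1*sin(3^(5/6)*z/4) + C2*cos(3^(5/6)*z/4))*exp(-3^(1/3)*z/4)


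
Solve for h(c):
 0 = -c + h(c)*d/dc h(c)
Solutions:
 h(c) = -sqrt(C1 + c^2)
 h(c) = sqrt(C1 + c^2)


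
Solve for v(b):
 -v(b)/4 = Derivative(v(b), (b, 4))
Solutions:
 v(b) = (C1*sin(b/2) + C2*cos(b/2))*exp(-b/2) + (C3*sin(b/2) + C4*cos(b/2))*exp(b/2)


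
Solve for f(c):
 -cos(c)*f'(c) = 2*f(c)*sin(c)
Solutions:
 f(c) = C1*cos(c)^2


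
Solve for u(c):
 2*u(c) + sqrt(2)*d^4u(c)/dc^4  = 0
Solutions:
 u(c) = (C1*sin(2^(5/8)*c/2) + C2*cos(2^(5/8)*c/2))*exp(-2^(5/8)*c/2) + (C3*sin(2^(5/8)*c/2) + C4*cos(2^(5/8)*c/2))*exp(2^(5/8)*c/2)


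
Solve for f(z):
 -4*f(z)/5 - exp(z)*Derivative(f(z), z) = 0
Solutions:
 f(z) = C1*exp(4*exp(-z)/5)


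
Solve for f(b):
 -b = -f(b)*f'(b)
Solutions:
 f(b) = -sqrt(C1 + b^2)
 f(b) = sqrt(C1 + b^2)


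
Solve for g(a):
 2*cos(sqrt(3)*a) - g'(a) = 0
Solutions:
 g(a) = C1 + 2*sqrt(3)*sin(sqrt(3)*a)/3


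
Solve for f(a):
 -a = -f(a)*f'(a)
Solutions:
 f(a) = -sqrt(C1 + a^2)
 f(a) = sqrt(C1 + a^2)


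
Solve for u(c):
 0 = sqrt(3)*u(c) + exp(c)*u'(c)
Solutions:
 u(c) = C1*exp(sqrt(3)*exp(-c))


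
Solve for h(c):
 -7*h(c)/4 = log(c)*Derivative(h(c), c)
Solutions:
 h(c) = C1*exp(-7*li(c)/4)


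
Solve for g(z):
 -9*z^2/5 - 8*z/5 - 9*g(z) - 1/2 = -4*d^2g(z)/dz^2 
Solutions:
 g(z) = C1*exp(-3*z/2) + C2*exp(3*z/2) - z^2/5 - 8*z/45 - 7/30


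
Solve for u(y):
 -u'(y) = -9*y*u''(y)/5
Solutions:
 u(y) = C1 + C2*y^(14/9)


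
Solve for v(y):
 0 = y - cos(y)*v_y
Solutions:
 v(y) = C1 + Integral(y/cos(y), y)


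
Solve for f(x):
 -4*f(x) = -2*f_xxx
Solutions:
 f(x) = C3*exp(2^(1/3)*x) + (C1*sin(2^(1/3)*sqrt(3)*x/2) + C2*cos(2^(1/3)*sqrt(3)*x/2))*exp(-2^(1/3)*x/2)


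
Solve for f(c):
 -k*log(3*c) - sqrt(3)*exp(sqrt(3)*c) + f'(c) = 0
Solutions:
 f(c) = C1 + c*k*log(c) + c*k*(-1 + log(3)) + exp(sqrt(3)*c)


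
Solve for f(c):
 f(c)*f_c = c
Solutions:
 f(c) = -sqrt(C1 + c^2)
 f(c) = sqrt(C1 + c^2)


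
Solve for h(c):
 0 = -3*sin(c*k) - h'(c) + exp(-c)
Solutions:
 h(c) = C1 - exp(-c) + 3*cos(c*k)/k


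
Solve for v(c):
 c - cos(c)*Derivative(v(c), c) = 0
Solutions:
 v(c) = C1 + Integral(c/cos(c), c)


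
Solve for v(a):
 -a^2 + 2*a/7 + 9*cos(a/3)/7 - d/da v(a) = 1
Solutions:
 v(a) = C1 - a^3/3 + a^2/7 - a + 27*sin(a/3)/7


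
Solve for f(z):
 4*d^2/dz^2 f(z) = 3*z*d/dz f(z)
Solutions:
 f(z) = C1 + C2*erfi(sqrt(6)*z/4)


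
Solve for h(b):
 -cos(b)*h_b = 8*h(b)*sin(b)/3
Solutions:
 h(b) = C1*cos(b)^(8/3)


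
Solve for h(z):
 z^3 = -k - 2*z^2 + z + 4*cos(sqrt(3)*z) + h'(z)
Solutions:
 h(z) = C1 + k*z + z^4/4 + 2*z^3/3 - z^2/2 - 4*sqrt(3)*sin(sqrt(3)*z)/3


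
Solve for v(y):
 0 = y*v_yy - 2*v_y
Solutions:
 v(y) = C1 + C2*y^3


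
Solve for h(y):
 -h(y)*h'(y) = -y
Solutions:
 h(y) = -sqrt(C1 + y^2)
 h(y) = sqrt(C1 + y^2)


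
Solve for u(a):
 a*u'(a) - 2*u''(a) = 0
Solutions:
 u(a) = C1 + C2*erfi(a/2)


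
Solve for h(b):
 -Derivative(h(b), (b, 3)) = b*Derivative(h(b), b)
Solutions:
 h(b) = C1 + Integral(C2*airyai(-b) + C3*airybi(-b), b)


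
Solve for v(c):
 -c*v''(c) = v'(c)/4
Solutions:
 v(c) = C1 + C2*c^(3/4)


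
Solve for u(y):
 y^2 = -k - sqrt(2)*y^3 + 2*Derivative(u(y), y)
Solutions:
 u(y) = C1 + k*y/2 + sqrt(2)*y^4/8 + y^3/6


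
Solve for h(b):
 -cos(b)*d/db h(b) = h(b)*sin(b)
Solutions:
 h(b) = C1*cos(b)


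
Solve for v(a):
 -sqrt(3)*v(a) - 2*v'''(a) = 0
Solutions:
 v(a) = C3*exp(-2^(2/3)*3^(1/6)*a/2) + (C1*sin(6^(2/3)*a/4) + C2*cos(6^(2/3)*a/4))*exp(2^(2/3)*3^(1/6)*a/4)


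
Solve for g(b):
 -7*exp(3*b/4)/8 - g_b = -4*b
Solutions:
 g(b) = C1 + 2*b^2 - 7*exp(3*b/4)/6


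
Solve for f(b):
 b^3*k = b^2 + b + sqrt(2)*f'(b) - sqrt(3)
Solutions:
 f(b) = C1 + sqrt(2)*b^4*k/8 - sqrt(2)*b^3/6 - sqrt(2)*b^2/4 + sqrt(6)*b/2


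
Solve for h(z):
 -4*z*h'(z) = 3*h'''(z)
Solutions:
 h(z) = C1 + Integral(C2*airyai(-6^(2/3)*z/3) + C3*airybi(-6^(2/3)*z/3), z)


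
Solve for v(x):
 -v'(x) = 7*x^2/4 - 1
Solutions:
 v(x) = C1 - 7*x^3/12 + x


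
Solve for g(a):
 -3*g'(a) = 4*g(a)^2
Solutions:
 g(a) = 3/(C1 + 4*a)


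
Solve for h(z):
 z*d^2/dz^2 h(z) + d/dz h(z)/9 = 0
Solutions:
 h(z) = C1 + C2*z^(8/9)


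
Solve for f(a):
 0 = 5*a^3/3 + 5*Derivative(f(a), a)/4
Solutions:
 f(a) = C1 - a^4/3


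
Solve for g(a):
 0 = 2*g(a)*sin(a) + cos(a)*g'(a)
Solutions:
 g(a) = C1*cos(a)^2


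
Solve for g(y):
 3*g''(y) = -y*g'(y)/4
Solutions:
 g(y) = C1 + C2*erf(sqrt(6)*y/12)


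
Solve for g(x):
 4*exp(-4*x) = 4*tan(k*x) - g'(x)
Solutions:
 g(x) = C1 + 4*Piecewise((exp(-4*x)/4 + log(tan(k*x)^2 + 1)/(2*k), Ne(k, 0)), (exp(-4*x)/4, True))


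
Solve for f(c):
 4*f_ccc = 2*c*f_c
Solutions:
 f(c) = C1 + Integral(C2*airyai(2^(2/3)*c/2) + C3*airybi(2^(2/3)*c/2), c)


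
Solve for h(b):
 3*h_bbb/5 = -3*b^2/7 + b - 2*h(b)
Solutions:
 h(b) = C3*exp(-10^(1/3)*3^(2/3)*b/3) - 3*b^2/14 + b/2 + (C1*sin(10^(1/3)*3^(1/6)*b/2) + C2*cos(10^(1/3)*3^(1/6)*b/2))*exp(10^(1/3)*3^(2/3)*b/6)


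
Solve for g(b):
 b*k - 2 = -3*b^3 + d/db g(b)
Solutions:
 g(b) = C1 + 3*b^4/4 + b^2*k/2 - 2*b


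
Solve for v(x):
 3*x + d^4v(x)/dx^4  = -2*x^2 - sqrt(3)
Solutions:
 v(x) = C1 + C2*x + C3*x^2 + C4*x^3 - x^6/180 - x^5/40 - sqrt(3)*x^4/24


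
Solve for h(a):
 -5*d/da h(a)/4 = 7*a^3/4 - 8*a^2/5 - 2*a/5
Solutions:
 h(a) = C1 - 7*a^4/20 + 32*a^3/75 + 4*a^2/25


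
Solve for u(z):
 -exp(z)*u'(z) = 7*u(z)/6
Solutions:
 u(z) = C1*exp(7*exp(-z)/6)


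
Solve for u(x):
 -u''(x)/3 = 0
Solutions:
 u(x) = C1 + C2*x


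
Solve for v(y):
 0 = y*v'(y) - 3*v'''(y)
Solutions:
 v(y) = C1 + Integral(C2*airyai(3^(2/3)*y/3) + C3*airybi(3^(2/3)*y/3), y)


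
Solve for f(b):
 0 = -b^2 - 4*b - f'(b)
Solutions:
 f(b) = C1 - b^3/3 - 2*b^2


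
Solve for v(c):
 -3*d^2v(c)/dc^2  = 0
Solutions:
 v(c) = C1 + C2*c


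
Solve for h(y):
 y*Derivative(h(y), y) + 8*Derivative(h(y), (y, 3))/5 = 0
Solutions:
 h(y) = C1 + Integral(C2*airyai(-5^(1/3)*y/2) + C3*airybi(-5^(1/3)*y/2), y)


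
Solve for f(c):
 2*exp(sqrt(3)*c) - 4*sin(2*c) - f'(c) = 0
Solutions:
 f(c) = C1 + 2*sqrt(3)*exp(sqrt(3)*c)/3 + 2*cos(2*c)


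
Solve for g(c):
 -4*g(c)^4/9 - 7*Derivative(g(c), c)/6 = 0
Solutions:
 g(c) = 7^(1/3)*(1/(C1 + 8*c))^(1/3)
 g(c) = 7^(1/3)*(-1 - sqrt(3)*I)*(1/(C1 + 8*c))^(1/3)/2
 g(c) = 7^(1/3)*(-1 + sqrt(3)*I)*(1/(C1 + 8*c))^(1/3)/2


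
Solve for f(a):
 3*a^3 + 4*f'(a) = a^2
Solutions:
 f(a) = C1 - 3*a^4/16 + a^3/12


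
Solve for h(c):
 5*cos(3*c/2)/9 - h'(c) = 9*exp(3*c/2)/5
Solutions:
 h(c) = C1 - 6*exp(3*c/2)/5 + 10*sin(3*c/2)/27


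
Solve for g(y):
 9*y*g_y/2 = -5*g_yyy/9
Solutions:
 g(y) = C1 + Integral(C2*airyai(-3*10^(2/3)*3^(1/3)*y/10) + C3*airybi(-3*10^(2/3)*3^(1/3)*y/10), y)


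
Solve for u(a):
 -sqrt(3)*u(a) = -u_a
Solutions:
 u(a) = C1*exp(sqrt(3)*a)


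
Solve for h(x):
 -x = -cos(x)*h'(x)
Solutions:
 h(x) = C1 + Integral(x/cos(x), x)


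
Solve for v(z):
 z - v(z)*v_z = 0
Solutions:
 v(z) = -sqrt(C1 + z^2)
 v(z) = sqrt(C1 + z^2)


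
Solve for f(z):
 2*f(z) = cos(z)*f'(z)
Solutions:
 f(z) = C1*(sin(z) + 1)/(sin(z) - 1)


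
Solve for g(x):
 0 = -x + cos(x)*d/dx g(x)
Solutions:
 g(x) = C1 + Integral(x/cos(x), x)


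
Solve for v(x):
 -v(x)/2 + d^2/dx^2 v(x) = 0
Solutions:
 v(x) = C1*exp(-sqrt(2)*x/2) + C2*exp(sqrt(2)*x/2)


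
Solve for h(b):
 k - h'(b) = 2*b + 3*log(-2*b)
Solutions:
 h(b) = C1 - b^2 + b*(k - 3*log(2) + 3) - 3*b*log(-b)


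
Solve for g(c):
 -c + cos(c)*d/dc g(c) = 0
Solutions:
 g(c) = C1 + Integral(c/cos(c), c)


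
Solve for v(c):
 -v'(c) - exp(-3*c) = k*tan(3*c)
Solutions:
 v(c) = C1 - k*log(tan(3*c)^2 + 1)/6 + exp(-3*c)/3


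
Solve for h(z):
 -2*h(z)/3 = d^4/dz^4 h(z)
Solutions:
 h(z) = (C1*sin(6^(3/4)*z/6) + C2*cos(6^(3/4)*z/6))*exp(-6^(3/4)*z/6) + (C3*sin(6^(3/4)*z/6) + C4*cos(6^(3/4)*z/6))*exp(6^(3/4)*z/6)


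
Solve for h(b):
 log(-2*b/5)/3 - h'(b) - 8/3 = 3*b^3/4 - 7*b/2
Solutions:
 h(b) = C1 - 3*b^4/16 + 7*b^2/4 + b*log(-b)/3 + b*(-3 - log(5)/3 + log(2)/3)


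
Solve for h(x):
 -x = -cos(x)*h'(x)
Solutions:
 h(x) = C1 + Integral(x/cos(x), x)


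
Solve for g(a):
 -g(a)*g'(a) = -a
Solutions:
 g(a) = -sqrt(C1 + a^2)
 g(a) = sqrt(C1 + a^2)


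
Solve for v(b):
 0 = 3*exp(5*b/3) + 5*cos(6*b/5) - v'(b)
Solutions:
 v(b) = C1 + 9*exp(5*b/3)/5 + 25*sin(6*b/5)/6


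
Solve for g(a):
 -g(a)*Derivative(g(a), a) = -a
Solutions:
 g(a) = -sqrt(C1 + a^2)
 g(a) = sqrt(C1 + a^2)


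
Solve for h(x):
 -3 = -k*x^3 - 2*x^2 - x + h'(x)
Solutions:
 h(x) = C1 + k*x^4/4 + 2*x^3/3 + x^2/2 - 3*x


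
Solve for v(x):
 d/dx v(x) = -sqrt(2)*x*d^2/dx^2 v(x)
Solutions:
 v(x) = C1 + C2*x^(1 - sqrt(2)/2)


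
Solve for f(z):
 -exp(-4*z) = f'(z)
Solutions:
 f(z) = C1 + exp(-4*z)/4


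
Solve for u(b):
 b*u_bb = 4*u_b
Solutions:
 u(b) = C1 + C2*b^5


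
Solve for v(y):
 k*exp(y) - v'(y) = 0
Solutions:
 v(y) = C1 + k*exp(y)


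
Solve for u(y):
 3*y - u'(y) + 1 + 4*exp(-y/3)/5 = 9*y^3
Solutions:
 u(y) = C1 - 9*y^4/4 + 3*y^2/2 + y - 12*exp(-y/3)/5


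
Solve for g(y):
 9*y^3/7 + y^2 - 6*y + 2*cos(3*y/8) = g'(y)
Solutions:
 g(y) = C1 + 9*y^4/28 + y^3/3 - 3*y^2 + 16*sin(3*y/8)/3


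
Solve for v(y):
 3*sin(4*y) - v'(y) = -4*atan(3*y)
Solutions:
 v(y) = C1 + 4*y*atan(3*y) - 2*log(9*y^2 + 1)/3 - 3*cos(4*y)/4


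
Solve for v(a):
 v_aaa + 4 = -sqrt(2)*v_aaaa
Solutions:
 v(a) = C1 + C2*a + C3*a^2 + C4*exp(-sqrt(2)*a/2) - 2*a^3/3


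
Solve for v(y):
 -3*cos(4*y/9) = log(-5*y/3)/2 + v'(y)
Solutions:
 v(y) = C1 - y*log(-y)/2 - y*log(5) + y/2 + y*log(15)/2 - 27*sin(4*y/9)/4


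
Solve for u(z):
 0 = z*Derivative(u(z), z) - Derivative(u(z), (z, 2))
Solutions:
 u(z) = C1 + C2*erfi(sqrt(2)*z/2)


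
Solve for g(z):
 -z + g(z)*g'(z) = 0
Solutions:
 g(z) = -sqrt(C1 + z^2)
 g(z) = sqrt(C1 + z^2)


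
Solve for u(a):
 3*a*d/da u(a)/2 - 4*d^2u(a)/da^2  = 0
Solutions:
 u(a) = C1 + C2*erfi(sqrt(3)*a/4)


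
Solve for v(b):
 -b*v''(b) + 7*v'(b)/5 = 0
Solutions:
 v(b) = C1 + C2*b^(12/5)


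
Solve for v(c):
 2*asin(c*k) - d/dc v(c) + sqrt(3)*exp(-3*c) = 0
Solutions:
 v(c) = C1 - Piecewise((-2*c*asin(c*k) + sqrt(3)*exp(-3*c)/3 - 2*sqrt(-c^2*k^2 + 1)/k, Ne(k, 0)), (sqrt(3)*exp(-3*c)/3, True))


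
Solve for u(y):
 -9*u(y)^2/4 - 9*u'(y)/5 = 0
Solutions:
 u(y) = 4/(C1 + 5*y)


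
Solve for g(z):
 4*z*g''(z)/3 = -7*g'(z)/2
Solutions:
 g(z) = C1 + C2/z^(13/8)


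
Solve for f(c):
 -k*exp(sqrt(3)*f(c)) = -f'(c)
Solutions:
 f(c) = sqrt(3)*(2*log(-1/(C1 + c*k)) - log(3))/6


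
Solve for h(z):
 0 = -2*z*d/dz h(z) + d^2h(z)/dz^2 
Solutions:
 h(z) = C1 + C2*erfi(z)


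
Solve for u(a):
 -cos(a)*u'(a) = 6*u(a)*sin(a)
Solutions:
 u(a) = C1*cos(a)^6


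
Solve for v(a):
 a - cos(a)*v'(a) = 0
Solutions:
 v(a) = C1 + Integral(a/cos(a), a)


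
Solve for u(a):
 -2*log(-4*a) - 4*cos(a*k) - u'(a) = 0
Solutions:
 u(a) = C1 - 2*a*log(-a) - 4*a*log(2) + 2*a - 4*Piecewise((sin(a*k)/k, Ne(k, 0)), (a, True))


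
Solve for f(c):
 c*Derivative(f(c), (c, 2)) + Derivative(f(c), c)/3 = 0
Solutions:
 f(c) = C1 + C2*c^(2/3)


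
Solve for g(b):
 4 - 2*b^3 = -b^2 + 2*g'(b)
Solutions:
 g(b) = C1 - b^4/4 + b^3/6 + 2*b


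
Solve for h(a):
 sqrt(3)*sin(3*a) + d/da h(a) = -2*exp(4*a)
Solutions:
 h(a) = C1 - exp(4*a)/2 + sqrt(3)*cos(3*a)/3


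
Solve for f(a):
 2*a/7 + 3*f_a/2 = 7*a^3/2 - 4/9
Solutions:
 f(a) = C1 + 7*a^4/12 - 2*a^2/21 - 8*a/27


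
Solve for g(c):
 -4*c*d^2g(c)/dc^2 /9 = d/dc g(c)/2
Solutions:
 g(c) = C1 + C2/c^(1/8)


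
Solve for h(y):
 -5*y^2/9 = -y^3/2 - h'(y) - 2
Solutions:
 h(y) = C1 - y^4/8 + 5*y^3/27 - 2*y


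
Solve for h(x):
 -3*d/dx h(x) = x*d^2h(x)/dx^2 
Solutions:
 h(x) = C1 + C2/x^2


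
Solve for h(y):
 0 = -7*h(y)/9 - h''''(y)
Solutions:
 h(y) = (C1*sin(sqrt(6)*7^(1/4)*y/6) + C2*cos(sqrt(6)*7^(1/4)*y/6))*exp(-sqrt(6)*7^(1/4)*y/6) + (C3*sin(sqrt(6)*7^(1/4)*y/6) + C4*cos(sqrt(6)*7^(1/4)*y/6))*exp(sqrt(6)*7^(1/4)*y/6)


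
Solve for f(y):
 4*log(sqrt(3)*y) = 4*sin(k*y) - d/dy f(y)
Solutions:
 f(y) = C1 - 4*y*log(y) - 2*y*log(3) + 4*y + 4*Piecewise((-cos(k*y)/k, Ne(k, 0)), (0, True))


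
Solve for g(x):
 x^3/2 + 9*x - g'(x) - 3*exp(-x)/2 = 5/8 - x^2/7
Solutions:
 g(x) = C1 + x^4/8 + x^3/21 + 9*x^2/2 - 5*x/8 + 3*exp(-x)/2


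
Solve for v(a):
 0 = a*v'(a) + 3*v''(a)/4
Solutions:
 v(a) = C1 + C2*erf(sqrt(6)*a/3)


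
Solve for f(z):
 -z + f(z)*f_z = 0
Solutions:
 f(z) = -sqrt(C1 + z^2)
 f(z) = sqrt(C1 + z^2)


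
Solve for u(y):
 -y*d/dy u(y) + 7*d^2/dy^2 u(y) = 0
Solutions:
 u(y) = C1 + C2*erfi(sqrt(14)*y/14)


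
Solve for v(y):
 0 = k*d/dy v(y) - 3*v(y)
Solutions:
 v(y) = C1*exp(3*y/k)


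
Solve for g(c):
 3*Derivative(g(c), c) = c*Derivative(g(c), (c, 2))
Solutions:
 g(c) = C1 + C2*c^4


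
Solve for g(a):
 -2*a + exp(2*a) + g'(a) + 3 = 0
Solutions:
 g(a) = C1 + a^2 - 3*a - exp(2*a)/2


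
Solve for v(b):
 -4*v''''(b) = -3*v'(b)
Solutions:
 v(b) = C1 + C4*exp(6^(1/3)*b/2) + (C2*sin(2^(1/3)*3^(5/6)*b/4) + C3*cos(2^(1/3)*3^(5/6)*b/4))*exp(-6^(1/3)*b/4)


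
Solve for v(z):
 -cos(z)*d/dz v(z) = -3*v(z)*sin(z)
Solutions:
 v(z) = C1/cos(z)^3


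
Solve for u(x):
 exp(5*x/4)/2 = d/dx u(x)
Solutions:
 u(x) = C1 + 2*exp(5*x/4)/5


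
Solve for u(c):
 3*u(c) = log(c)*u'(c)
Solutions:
 u(c) = C1*exp(3*li(c))


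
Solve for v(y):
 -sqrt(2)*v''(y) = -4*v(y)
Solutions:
 v(y) = C1*exp(-2^(3/4)*y) + C2*exp(2^(3/4)*y)


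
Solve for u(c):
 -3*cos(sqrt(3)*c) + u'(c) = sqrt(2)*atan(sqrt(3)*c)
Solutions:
 u(c) = C1 + sqrt(2)*(c*atan(sqrt(3)*c) - sqrt(3)*log(3*c^2 + 1)/6) + sqrt(3)*sin(sqrt(3)*c)


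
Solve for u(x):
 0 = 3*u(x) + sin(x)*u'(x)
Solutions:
 u(x) = C1*(cos(x) + 1)^(3/2)/(cos(x) - 1)^(3/2)


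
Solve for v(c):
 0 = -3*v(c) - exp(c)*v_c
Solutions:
 v(c) = C1*exp(3*exp(-c))


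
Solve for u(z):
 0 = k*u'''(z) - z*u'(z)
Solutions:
 u(z) = C1 + Integral(C2*airyai(z*(1/k)^(1/3)) + C3*airybi(z*(1/k)^(1/3)), z)


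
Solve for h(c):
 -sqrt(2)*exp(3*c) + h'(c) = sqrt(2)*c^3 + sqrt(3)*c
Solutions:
 h(c) = C1 + sqrt(2)*c^4/4 + sqrt(3)*c^2/2 + sqrt(2)*exp(3*c)/3


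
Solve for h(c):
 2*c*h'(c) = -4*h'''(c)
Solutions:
 h(c) = C1 + Integral(C2*airyai(-2^(2/3)*c/2) + C3*airybi(-2^(2/3)*c/2), c)


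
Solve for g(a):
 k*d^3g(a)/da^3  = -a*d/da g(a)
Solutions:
 g(a) = C1 + Integral(C2*airyai(a*(-1/k)^(1/3)) + C3*airybi(a*(-1/k)^(1/3)), a)


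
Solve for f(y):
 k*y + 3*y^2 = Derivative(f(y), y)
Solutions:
 f(y) = C1 + k*y^2/2 + y^3


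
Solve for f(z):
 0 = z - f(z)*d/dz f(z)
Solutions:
 f(z) = -sqrt(C1 + z^2)
 f(z) = sqrt(C1 + z^2)


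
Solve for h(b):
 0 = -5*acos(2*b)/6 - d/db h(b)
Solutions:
 h(b) = C1 - 5*b*acos(2*b)/6 + 5*sqrt(1 - 4*b^2)/12


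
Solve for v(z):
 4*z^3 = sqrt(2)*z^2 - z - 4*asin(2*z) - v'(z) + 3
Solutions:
 v(z) = C1 - z^4 + sqrt(2)*z^3/3 - z^2/2 - 4*z*asin(2*z) + 3*z - 2*sqrt(1 - 4*z^2)


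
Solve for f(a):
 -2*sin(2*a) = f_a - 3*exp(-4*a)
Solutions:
 f(a) = C1 + cos(2*a) - 3*exp(-4*a)/4


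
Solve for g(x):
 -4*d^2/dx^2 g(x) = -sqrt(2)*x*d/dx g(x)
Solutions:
 g(x) = C1 + C2*erfi(2^(3/4)*x/4)


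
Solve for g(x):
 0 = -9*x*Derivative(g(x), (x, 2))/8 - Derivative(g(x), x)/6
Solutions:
 g(x) = C1 + C2*x^(23/27)


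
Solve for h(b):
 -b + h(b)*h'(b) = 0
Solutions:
 h(b) = -sqrt(C1 + b^2)
 h(b) = sqrt(C1 + b^2)


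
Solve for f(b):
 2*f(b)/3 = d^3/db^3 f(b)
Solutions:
 f(b) = C3*exp(2^(1/3)*3^(2/3)*b/3) + (C1*sin(2^(1/3)*3^(1/6)*b/2) + C2*cos(2^(1/3)*3^(1/6)*b/2))*exp(-2^(1/3)*3^(2/3)*b/6)


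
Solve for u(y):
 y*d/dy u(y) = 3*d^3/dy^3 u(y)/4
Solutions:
 u(y) = C1 + Integral(C2*airyai(6^(2/3)*y/3) + C3*airybi(6^(2/3)*y/3), y)


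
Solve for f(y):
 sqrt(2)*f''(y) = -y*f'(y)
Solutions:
 f(y) = C1 + C2*erf(2^(1/4)*y/2)


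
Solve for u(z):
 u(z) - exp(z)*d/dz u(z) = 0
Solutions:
 u(z) = C1*exp(-exp(-z))


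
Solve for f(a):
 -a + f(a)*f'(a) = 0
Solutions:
 f(a) = -sqrt(C1 + a^2)
 f(a) = sqrt(C1 + a^2)


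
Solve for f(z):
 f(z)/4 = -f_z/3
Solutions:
 f(z) = C1*exp(-3*z/4)


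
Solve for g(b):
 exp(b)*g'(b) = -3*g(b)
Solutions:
 g(b) = C1*exp(3*exp(-b))


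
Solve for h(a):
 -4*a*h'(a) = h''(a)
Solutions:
 h(a) = C1 + C2*erf(sqrt(2)*a)


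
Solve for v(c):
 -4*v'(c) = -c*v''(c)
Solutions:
 v(c) = C1 + C2*c^5


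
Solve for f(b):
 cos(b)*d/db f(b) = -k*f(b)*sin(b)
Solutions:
 f(b) = C1*exp(k*log(cos(b)))


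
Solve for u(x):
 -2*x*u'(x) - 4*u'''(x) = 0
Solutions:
 u(x) = C1 + Integral(C2*airyai(-2^(2/3)*x/2) + C3*airybi(-2^(2/3)*x/2), x)


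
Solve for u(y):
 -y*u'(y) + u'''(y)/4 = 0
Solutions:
 u(y) = C1 + Integral(C2*airyai(2^(2/3)*y) + C3*airybi(2^(2/3)*y), y)


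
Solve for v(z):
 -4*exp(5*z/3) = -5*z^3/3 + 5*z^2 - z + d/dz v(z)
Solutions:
 v(z) = C1 + 5*z^4/12 - 5*z^3/3 + z^2/2 - 12*exp(5*z/3)/5


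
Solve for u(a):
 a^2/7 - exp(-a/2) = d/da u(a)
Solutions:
 u(a) = C1 + a^3/21 + 2*exp(-a/2)


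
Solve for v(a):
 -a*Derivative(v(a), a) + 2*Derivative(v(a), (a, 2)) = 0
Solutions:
 v(a) = C1 + C2*erfi(a/2)


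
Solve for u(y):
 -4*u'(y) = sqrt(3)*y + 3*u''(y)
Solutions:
 u(y) = C1 + C2*exp(-4*y/3) - sqrt(3)*y^2/8 + 3*sqrt(3)*y/16


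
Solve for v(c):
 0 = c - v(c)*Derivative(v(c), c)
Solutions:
 v(c) = -sqrt(C1 + c^2)
 v(c) = sqrt(C1 + c^2)


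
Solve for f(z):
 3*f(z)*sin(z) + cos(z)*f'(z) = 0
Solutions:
 f(z) = C1*cos(z)^3


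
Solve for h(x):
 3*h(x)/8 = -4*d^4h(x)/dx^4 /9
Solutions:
 h(x) = (C1*sin(2^(1/4)*3^(3/4)*x/4) + C2*cos(2^(1/4)*3^(3/4)*x/4))*exp(-2^(1/4)*3^(3/4)*x/4) + (C3*sin(2^(1/4)*3^(3/4)*x/4) + C4*cos(2^(1/4)*3^(3/4)*x/4))*exp(2^(1/4)*3^(3/4)*x/4)


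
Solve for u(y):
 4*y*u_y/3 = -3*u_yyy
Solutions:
 u(y) = C1 + Integral(C2*airyai(-2^(2/3)*3^(1/3)*y/3) + C3*airybi(-2^(2/3)*3^(1/3)*y/3), y)


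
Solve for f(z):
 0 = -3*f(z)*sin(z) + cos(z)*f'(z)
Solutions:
 f(z) = C1/cos(z)^3


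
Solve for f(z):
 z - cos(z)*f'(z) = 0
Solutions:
 f(z) = C1 + Integral(z/cos(z), z)


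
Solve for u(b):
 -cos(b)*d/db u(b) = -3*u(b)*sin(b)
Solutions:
 u(b) = C1/cos(b)^3


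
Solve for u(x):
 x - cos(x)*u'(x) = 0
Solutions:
 u(x) = C1 + Integral(x/cos(x), x)


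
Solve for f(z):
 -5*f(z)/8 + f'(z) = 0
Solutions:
 f(z) = C1*exp(5*z/8)


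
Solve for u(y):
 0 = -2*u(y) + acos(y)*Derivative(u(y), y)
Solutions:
 u(y) = C1*exp(2*Integral(1/acos(y), y))


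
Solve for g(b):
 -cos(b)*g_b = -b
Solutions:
 g(b) = C1 + Integral(b/cos(b), b)


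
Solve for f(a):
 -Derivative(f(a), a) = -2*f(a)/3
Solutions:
 f(a) = C1*exp(2*a/3)


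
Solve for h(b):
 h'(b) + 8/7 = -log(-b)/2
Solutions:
 h(b) = C1 - b*log(-b)/2 - 9*b/14


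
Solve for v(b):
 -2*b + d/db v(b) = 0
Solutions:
 v(b) = C1 + b^2


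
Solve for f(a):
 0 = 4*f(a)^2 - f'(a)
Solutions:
 f(a) = -1/(C1 + 4*a)


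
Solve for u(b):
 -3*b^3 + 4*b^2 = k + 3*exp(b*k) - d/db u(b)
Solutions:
 u(b) = C1 + 3*b^4/4 - 4*b^3/3 + b*k + 3*exp(b*k)/k


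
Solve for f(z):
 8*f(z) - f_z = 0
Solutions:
 f(z) = C1*exp(8*z)


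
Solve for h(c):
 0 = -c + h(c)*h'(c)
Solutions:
 h(c) = -sqrt(C1 + c^2)
 h(c) = sqrt(C1 + c^2)


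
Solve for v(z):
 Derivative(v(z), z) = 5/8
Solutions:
 v(z) = C1 + 5*z/8


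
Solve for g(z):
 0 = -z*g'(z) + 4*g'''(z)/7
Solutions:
 g(z) = C1 + Integral(C2*airyai(14^(1/3)*z/2) + C3*airybi(14^(1/3)*z/2), z)


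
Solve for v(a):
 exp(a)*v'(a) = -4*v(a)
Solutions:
 v(a) = C1*exp(4*exp(-a))


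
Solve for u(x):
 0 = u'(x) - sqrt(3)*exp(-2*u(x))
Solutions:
 u(x) = log(-sqrt(C1 + 2*sqrt(3)*x))
 u(x) = log(C1 + 2*sqrt(3)*x)/2


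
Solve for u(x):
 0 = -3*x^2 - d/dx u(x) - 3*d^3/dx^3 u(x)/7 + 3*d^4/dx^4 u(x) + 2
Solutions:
 u(x) = C1 + C2*exp(x*(-2^(2/3)*(21*sqrt(21637) + 3089)^(1/3) - 2*2^(1/3)/(21*sqrt(21637) + 3089)^(1/3) + 4)/84)*sin(2^(1/3)*sqrt(3)*x*(-2^(1/3)*(21*sqrt(21637) + 3089)^(1/3) + 2/(21*sqrt(21637) + 3089)^(1/3))/84) + C3*exp(x*(-2^(2/3)*(21*sqrt(21637) + 3089)^(1/3) - 2*2^(1/3)/(21*sqrt(21637) + 3089)^(1/3) + 4)/84)*cos(2^(1/3)*sqrt(3)*x*(-2^(1/3)*(21*sqrt(21637) + 3089)^(1/3) + 2/(21*sqrt(21637) + 3089)^(1/3))/84) + C4*exp(x*(2*2^(1/3)/(21*sqrt(21637) + 3089)^(1/3) + 2 + 2^(2/3)*(21*sqrt(21637) + 3089)^(1/3))/42) - x^3 + 32*x/7


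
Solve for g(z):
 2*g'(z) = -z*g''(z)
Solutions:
 g(z) = C1 + C2/z


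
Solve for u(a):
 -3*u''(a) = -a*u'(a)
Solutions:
 u(a) = C1 + C2*erfi(sqrt(6)*a/6)


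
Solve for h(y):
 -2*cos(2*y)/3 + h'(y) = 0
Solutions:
 h(y) = C1 + sin(2*y)/3


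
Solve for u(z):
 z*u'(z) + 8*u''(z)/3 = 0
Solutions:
 u(z) = C1 + C2*erf(sqrt(3)*z/4)


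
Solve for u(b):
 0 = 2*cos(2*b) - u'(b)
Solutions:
 u(b) = C1 + sin(2*b)


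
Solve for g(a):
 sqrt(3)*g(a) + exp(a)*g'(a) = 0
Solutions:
 g(a) = C1*exp(sqrt(3)*exp(-a))


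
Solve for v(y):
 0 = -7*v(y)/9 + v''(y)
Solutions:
 v(y) = C1*exp(-sqrt(7)*y/3) + C2*exp(sqrt(7)*y/3)


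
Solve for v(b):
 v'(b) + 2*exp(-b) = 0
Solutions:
 v(b) = C1 + 2*exp(-b)


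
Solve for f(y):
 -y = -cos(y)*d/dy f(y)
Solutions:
 f(y) = C1 + Integral(y/cos(y), y)


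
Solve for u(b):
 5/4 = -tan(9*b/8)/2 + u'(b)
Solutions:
 u(b) = C1 + 5*b/4 - 4*log(cos(9*b/8))/9


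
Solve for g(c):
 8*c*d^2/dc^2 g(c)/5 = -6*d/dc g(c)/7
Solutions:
 g(c) = C1 + C2*c^(13/28)


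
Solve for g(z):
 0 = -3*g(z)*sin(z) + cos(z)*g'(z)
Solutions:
 g(z) = C1/cos(z)^3


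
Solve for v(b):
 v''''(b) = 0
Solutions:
 v(b) = C1 + C2*b + C3*b^2 + C4*b^3


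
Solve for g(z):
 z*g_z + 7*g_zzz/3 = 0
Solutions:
 g(z) = C1 + Integral(C2*airyai(-3^(1/3)*7^(2/3)*z/7) + C3*airybi(-3^(1/3)*7^(2/3)*z/7), z)


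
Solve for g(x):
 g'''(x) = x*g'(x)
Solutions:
 g(x) = C1 + Integral(C2*airyai(x) + C3*airybi(x), x)


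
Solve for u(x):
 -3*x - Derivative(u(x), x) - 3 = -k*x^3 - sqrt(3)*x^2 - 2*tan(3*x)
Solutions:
 u(x) = C1 + k*x^4/4 + sqrt(3)*x^3/3 - 3*x^2/2 - 3*x - 2*log(cos(3*x))/3


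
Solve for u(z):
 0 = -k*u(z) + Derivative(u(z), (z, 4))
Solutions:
 u(z) = C1*exp(-k^(1/4)*z) + C2*exp(k^(1/4)*z) + C3*exp(-I*k^(1/4)*z) + C4*exp(I*k^(1/4)*z)


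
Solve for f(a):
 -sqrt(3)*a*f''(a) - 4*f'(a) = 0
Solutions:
 f(a) = C1 + C2*a^(1 - 4*sqrt(3)/3)


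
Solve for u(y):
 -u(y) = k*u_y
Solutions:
 u(y) = C1*exp(-y/k)


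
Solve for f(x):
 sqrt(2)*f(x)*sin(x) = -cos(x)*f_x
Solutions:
 f(x) = C1*cos(x)^(sqrt(2))


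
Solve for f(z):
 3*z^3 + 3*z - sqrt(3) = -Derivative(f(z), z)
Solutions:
 f(z) = C1 - 3*z^4/4 - 3*z^2/2 + sqrt(3)*z


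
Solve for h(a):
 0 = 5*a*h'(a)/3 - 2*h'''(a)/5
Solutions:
 h(a) = C1 + Integral(C2*airyai(30^(2/3)*a/6) + C3*airybi(30^(2/3)*a/6), a)
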